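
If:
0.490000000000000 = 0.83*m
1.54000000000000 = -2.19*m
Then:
No Solution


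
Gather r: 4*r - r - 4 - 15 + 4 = 3*r - 15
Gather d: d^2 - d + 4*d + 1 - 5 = d^2 + 3*d - 4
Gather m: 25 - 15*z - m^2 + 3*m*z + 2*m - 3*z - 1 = -m^2 + m*(3*z + 2) - 18*z + 24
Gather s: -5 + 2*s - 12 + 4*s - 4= 6*s - 21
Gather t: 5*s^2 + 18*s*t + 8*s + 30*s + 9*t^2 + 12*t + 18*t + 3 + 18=5*s^2 + 38*s + 9*t^2 + t*(18*s + 30) + 21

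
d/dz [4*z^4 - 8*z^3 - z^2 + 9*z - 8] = 16*z^3 - 24*z^2 - 2*z + 9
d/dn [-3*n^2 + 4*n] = 4 - 6*n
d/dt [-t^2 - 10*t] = -2*t - 10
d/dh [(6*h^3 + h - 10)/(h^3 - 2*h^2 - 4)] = (-h*(3*h - 4)*(6*h^3 + h - 10) + (-18*h^2 - 1)*(-h^3 + 2*h^2 + 4))/(-h^3 + 2*h^2 + 4)^2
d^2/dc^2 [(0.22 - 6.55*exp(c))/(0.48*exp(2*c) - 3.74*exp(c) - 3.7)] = (-1.50912*exp(4*c) - 11.555808*exp(3*c) - 70.981632*exp(2*c) + 95.279052*exp(c) - 92.71386)*exp(c)/(0.110592*exp(6*c) - 2.585088*exp(5*c) + 17.584704*exp(4*c) - 12.460184*exp(3*c) - 135.54876*exp(2*c) - 153.6018*exp(c) - 50.653)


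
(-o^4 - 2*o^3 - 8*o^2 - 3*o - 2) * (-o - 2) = o^5 + 4*o^4 + 12*o^3 + 19*o^2 + 8*o + 4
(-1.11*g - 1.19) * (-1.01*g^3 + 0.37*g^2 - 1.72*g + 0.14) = 1.1211*g^4 + 0.7912*g^3 + 1.4689*g^2 + 1.8914*g - 0.1666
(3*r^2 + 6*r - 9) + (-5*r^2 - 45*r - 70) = -2*r^2 - 39*r - 79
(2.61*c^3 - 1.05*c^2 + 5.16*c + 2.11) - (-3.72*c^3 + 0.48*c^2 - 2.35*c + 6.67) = 6.33*c^3 - 1.53*c^2 + 7.51*c - 4.56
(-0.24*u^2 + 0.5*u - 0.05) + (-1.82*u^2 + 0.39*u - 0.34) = -2.06*u^2 + 0.89*u - 0.39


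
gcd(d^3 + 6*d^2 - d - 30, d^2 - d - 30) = d + 5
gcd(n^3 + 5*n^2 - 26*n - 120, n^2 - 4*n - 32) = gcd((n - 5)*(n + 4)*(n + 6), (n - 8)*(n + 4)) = n + 4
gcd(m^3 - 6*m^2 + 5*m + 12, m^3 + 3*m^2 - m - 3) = m + 1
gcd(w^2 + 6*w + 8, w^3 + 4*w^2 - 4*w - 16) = w^2 + 6*w + 8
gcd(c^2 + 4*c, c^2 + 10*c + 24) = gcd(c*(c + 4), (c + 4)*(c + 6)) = c + 4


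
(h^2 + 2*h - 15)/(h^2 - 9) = (h + 5)/(h + 3)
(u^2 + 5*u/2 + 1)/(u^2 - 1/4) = 2*(u + 2)/(2*u - 1)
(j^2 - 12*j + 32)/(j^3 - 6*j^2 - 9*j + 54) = (j^2 - 12*j + 32)/(j^3 - 6*j^2 - 9*j + 54)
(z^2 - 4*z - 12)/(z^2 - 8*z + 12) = (z + 2)/(z - 2)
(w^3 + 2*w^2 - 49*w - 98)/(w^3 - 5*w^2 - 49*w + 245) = (w + 2)/(w - 5)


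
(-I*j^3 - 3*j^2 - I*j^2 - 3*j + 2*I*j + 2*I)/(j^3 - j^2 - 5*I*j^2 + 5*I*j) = (-I*j^3 - j^2*(3 + I) + j*(-3 + 2*I) + 2*I)/(j*(j^2 - j*(1 + 5*I) + 5*I))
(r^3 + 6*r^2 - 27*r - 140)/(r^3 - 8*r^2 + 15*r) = (r^2 + 11*r + 28)/(r*(r - 3))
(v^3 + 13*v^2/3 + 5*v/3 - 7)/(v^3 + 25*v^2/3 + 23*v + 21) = (v - 1)/(v + 3)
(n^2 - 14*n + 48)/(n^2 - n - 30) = (n - 8)/(n + 5)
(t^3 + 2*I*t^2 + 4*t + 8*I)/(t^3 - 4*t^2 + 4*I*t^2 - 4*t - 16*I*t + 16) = (t - 2*I)/(t - 4)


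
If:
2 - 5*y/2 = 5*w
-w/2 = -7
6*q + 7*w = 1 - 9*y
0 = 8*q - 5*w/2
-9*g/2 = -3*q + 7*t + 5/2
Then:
No Solution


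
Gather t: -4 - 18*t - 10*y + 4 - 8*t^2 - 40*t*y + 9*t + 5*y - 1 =-8*t^2 + t*(-40*y - 9) - 5*y - 1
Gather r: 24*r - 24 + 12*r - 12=36*r - 36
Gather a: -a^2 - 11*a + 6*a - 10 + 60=-a^2 - 5*a + 50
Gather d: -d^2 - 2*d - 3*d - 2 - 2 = -d^2 - 5*d - 4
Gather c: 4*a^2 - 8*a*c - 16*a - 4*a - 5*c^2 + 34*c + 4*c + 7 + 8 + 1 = 4*a^2 - 20*a - 5*c^2 + c*(38 - 8*a) + 16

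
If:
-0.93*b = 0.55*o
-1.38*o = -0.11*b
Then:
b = 0.00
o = 0.00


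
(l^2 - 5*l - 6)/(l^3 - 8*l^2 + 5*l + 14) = (l - 6)/(l^2 - 9*l + 14)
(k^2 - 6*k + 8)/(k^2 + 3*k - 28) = (k - 2)/(k + 7)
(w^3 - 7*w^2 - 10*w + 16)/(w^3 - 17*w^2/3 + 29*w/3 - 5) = 3*(w^2 - 6*w - 16)/(3*w^2 - 14*w + 15)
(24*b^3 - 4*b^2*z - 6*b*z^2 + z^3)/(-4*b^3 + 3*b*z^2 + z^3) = (12*b^2 - 8*b*z + z^2)/(-2*b^2 + b*z + z^2)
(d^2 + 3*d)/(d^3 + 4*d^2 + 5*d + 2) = d*(d + 3)/(d^3 + 4*d^2 + 5*d + 2)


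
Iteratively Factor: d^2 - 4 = (d + 2)*(d - 2)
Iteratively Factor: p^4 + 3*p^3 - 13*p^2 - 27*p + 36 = (p + 3)*(p^3 - 13*p + 12) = (p - 1)*(p + 3)*(p^2 + p - 12) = (p - 1)*(p + 3)*(p + 4)*(p - 3)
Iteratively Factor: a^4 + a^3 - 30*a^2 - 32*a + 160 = (a - 2)*(a^3 + 3*a^2 - 24*a - 80) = (a - 2)*(a + 4)*(a^2 - a - 20) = (a - 2)*(a + 4)^2*(a - 5)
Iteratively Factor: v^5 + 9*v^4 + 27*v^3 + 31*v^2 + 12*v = (v + 3)*(v^4 + 6*v^3 + 9*v^2 + 4*v) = v*(v + 3)*(v^3 + 6*v^2 + 9*v + 4) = v*(v + 1)*(v + 3)*(v^2 + 5*v + 4) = v*(v + 1)*(v + 3)*(v + 4)*(v + 1)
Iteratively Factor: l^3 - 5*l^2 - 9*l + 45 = (l - 5)*(l^2 - 9) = (l - 5)*(l - 3)*(l + 3)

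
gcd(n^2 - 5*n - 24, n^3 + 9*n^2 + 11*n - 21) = n + 3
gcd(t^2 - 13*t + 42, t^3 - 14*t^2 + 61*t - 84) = t - 7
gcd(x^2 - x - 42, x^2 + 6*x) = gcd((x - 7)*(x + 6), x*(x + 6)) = x + 6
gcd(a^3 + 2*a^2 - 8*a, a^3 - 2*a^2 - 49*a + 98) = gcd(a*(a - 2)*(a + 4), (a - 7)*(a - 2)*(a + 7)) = a - 2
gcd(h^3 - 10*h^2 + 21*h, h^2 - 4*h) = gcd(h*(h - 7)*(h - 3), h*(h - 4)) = h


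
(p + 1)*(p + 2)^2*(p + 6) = p^4 + 11*p^3 + 38*p^2 + 52*p + 24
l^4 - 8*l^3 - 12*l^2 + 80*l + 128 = (l - 8)*(l - 4)*(l + 2)^2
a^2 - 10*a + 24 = (a - 6)*(a - 4)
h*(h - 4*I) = h^2 - 4*I*h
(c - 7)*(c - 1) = c^2 - 8*c + 7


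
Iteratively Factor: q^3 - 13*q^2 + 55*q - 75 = (q - 5)*(q^2 - 8*q + 15) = (q - 5)^2*(q - 3)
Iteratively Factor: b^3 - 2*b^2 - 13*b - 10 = (b + 2)*(b^2 - 4*b - 5) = (b - 5)*(b + 2)*(b + 1)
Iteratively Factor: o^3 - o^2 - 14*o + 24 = (o - 3)*(o^2 + 2*o - 8) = (o - 3)*(o + 4)*(o - 2)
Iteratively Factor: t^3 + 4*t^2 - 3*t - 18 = (t + 3)*(t^2 + t - 6) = (t + 3)^2*(t - 2)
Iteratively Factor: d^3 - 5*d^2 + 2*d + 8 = (d - 4)*(d^2 - d - 2) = (d - 4)*(d - 2)*(d + 1)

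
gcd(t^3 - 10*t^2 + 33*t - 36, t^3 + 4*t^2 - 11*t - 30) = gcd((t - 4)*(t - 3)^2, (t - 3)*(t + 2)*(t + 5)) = t - 3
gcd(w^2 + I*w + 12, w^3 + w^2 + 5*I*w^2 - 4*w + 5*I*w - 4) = w + 4*I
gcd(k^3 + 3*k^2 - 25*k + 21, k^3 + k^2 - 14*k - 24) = 1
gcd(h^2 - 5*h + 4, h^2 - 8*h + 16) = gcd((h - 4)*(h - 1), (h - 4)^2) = h - 4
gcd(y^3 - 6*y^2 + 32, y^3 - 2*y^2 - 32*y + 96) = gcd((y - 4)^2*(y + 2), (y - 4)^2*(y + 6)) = y^2 - 8*y + 16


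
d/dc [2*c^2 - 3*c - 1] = 4*c - 3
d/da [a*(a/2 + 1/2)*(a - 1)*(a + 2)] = 2*a^3 + 3*a^2 - a - 1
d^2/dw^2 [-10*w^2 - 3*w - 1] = -20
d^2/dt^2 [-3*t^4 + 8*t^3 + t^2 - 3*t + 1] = -36*t^2 + 48*t + 2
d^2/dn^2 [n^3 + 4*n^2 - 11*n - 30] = 6*n + 8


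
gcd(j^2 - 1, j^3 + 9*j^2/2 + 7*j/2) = j + 1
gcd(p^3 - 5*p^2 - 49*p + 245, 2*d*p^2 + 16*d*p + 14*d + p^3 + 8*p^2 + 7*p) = p + 7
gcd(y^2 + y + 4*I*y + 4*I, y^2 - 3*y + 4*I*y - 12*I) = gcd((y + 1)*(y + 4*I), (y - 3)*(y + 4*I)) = y + 4*I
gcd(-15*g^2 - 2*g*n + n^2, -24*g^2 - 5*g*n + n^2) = 3*g + n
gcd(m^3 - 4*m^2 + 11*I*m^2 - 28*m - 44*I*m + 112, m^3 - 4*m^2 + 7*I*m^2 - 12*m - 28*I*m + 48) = m^2 + m*(-4 + 4*I) - 16*I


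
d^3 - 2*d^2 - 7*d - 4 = (d - 4)*(d + 1)^2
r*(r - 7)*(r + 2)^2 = r^4 - 3*r^3 - 24*r^2 - 28*r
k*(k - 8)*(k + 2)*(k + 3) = k^4 - 3*k^3 - 34*k^2 - 48*k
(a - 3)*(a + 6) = a^2 + 3*a - 18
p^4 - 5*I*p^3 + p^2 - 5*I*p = p*(p - 5*I)*(p - I)*(p + I)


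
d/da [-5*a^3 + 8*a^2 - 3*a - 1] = -15*a^2 + 16*a - 3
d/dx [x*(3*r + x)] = 3*r + 2*x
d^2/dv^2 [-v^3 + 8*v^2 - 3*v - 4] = 16 - 6*v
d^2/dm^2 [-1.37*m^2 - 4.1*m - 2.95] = -2.74000000000000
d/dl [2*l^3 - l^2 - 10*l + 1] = 6*l^2 - 2*l - 10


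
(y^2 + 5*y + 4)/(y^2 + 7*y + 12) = (y + 1)/(y + 3)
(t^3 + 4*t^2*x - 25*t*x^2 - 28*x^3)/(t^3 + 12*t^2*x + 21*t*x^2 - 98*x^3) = (-t^2 + 3*t*x + 4*x^2)/(-t^2 - 5*t*x + 14*x^2)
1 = 1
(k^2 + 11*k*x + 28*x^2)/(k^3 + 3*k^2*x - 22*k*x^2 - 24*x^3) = (k^2 + 11*k*x + 28*x^2)/(k^3 + 3*k^2*x - 22*k*x^2 - 24*x^3)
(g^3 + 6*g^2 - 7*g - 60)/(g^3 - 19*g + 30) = (g + 4)/(g - 2)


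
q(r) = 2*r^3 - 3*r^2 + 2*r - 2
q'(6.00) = 182.00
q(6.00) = 334.00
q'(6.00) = 182.00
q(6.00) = 334.00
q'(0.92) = 1.56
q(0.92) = -1.14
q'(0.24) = 0.91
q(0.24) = -1.67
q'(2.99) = 37.70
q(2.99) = 30.62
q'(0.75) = 0.88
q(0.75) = -1.34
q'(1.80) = 10.64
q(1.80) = 3.54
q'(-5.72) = 232.63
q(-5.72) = -485.89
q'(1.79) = 10.48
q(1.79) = 3.44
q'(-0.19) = 3.36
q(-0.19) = -2.50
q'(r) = 6*r^2 - 6*r + 2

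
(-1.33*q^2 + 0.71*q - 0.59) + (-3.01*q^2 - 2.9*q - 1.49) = -4.34*q^2 - 2.19*q - 2.08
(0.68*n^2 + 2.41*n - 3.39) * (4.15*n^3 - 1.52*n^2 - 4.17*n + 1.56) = 2.822*n^5 + 8.9679*n^4 - 20.5673*n^3 - 3.8361*n^2 + 17.8959*n - 5.2884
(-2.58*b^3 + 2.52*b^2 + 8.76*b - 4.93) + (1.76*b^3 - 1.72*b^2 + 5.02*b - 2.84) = -0.82*b^3 + 0.8*b^2 + 13.78*b - 7.77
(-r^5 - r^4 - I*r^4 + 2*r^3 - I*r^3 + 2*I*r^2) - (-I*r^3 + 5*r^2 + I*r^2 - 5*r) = -r^5 - r^4 - I*r^4 + 2*r^3 - 5*r^2 + I*r^2 + 5*r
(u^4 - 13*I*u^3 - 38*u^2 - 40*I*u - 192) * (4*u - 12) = 4*u^5 - 12*u^4 - 52*I*u^4 - 152*u^3 + 156*I*u^3 + 456*u^2 - 160*I*u^2 - 768*u + 480*I*u + 2304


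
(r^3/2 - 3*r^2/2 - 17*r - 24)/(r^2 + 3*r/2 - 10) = (r^3 - 3*r^2 - 34*r - 48)/(2*r^2 + 3*r - 20)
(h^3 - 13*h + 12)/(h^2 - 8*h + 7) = (h^2 + h - 12)/(h - 7)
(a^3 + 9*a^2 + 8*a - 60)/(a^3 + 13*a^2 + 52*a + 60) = (a - 2)/(a + 2)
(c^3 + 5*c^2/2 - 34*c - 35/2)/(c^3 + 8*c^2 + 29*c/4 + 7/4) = 2*(c - 5)/(2*c + 1)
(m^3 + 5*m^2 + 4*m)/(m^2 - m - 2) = m*(m + 4)/(m - 2)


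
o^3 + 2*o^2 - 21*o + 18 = (o - 3)*(o - 1)*(o + 6)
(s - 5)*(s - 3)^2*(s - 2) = s^4 - 13*s^3 + 61*s^2 - 123*s + 90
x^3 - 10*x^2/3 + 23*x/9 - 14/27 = (x - 7/3)*(x - 2/3)*(x - 1/3)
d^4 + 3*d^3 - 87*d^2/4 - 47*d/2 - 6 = (d - 4)*(d + 1/2)^2*(d + 6)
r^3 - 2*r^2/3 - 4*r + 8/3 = (r - 2)*(r - 2/3)*(r + 2)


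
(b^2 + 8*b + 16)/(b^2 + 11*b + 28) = (b + 4)/(b + 7)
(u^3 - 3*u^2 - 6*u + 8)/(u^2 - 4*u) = u + 1 - 2/u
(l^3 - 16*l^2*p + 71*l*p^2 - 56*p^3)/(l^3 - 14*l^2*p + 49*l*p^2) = (-l^2 + 9*l*p - 8*p^2)/(l*(-l + 7*p))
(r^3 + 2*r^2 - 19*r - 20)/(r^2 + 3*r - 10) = (r^2 - 3*r - 4)/(r - 2)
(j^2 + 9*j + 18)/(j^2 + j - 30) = (j + 3)/(j - 5)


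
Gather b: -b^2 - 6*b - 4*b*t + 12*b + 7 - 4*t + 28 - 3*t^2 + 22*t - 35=-b^2 + b*(6 - 4*t) - 3*t^2 + 18*t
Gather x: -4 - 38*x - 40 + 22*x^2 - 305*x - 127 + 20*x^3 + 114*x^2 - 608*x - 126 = 20*x^3 + 136*x^2 - 951*x - 297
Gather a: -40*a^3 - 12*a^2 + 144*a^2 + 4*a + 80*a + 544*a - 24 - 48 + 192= -40*a^3 + 132*a^2 + 628*a + 120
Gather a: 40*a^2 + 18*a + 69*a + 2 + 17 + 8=40*a^2 + 87*a + 27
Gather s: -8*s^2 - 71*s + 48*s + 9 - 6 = -8*s^2 - 23*s + 3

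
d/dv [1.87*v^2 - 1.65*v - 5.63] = 3.74*v - 1.65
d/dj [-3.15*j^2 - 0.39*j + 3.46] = -6.3*j - 0.39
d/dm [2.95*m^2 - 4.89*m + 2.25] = 5.9*m - 4.89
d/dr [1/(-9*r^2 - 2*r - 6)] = 2*(9*r + 1)/(9*r^2 + 2*r + 6)^2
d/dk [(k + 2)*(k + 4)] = 2*k + 6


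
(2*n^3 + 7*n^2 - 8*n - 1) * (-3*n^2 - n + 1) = -6*n^5 - 23*n^4 + 19*n^3 + 18*n^2 - 7*n - 1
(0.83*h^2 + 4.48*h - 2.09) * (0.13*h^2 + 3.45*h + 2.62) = 0.1079*h^4 + 3.4459*h^3 + 17.3589*h^2 + 4.5271*h - 5.4758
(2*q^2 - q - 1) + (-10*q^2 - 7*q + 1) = -8*q^2 - 8*q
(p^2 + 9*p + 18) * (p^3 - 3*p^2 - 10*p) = p^5 + 6*p^4 - 19*p^3 - 144*p^2 - 180*p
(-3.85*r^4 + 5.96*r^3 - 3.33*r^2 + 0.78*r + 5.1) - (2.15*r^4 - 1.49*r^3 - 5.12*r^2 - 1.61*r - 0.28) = -6.0*r^4 + 7.45*r^3 + 1.79*r^2 + 2.39*r + 5.38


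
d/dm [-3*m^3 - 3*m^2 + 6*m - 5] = -9*m^2 - 6*m + 6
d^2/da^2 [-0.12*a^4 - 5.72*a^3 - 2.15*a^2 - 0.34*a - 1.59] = -1.44*a^2 - 34.32*a - 4.3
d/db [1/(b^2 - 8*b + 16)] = 2*(4 - b)/(b^2 - 8*b + 16)^2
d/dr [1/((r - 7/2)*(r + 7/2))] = -32*r/(16*r^4 - 392*r^2 + 2401)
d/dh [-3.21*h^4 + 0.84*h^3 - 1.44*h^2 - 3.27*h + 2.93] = -12.84*h^3 + 2.52*h^2 - 2.88*h - 3.27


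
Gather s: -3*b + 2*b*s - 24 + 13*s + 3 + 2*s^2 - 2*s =-3*b + 2*s^2 + s*(2*b + 11) - 21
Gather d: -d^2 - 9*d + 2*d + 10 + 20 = -d^2 - 7*d + 30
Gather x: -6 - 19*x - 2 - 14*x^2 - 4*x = -14*x^2 - 23*x - 8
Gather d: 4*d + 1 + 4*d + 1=8*d + 2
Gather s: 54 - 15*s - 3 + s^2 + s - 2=s^2 - 14*s + 49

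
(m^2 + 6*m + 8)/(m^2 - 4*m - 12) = (m + 4)/(m - 6)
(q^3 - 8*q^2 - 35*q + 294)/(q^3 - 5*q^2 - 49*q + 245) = (q^2 - q - 42)/(q^2 + 2*q - 35)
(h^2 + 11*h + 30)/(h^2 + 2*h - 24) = (h + 5)/(h - 4)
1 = 1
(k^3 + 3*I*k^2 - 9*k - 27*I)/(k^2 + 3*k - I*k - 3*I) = (k^2 + 3*k*(-1 + I) - 9*I)/(k - I)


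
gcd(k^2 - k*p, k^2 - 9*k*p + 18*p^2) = 1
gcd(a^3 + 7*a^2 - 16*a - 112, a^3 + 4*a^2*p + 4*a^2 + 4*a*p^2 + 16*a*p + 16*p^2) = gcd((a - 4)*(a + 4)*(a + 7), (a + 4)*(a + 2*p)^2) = a + 4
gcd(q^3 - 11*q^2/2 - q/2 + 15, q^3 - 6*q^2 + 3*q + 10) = q^2 - 7*q + 10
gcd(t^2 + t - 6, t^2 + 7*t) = 1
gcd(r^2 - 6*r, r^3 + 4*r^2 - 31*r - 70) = 1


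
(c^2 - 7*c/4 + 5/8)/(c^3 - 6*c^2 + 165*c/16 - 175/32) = 4*(2*c - 1)/(8*c^2 - 38*c + 35)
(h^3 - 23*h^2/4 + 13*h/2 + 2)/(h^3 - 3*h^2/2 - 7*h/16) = 4*(h^2 - 6*h + 8)/(h*(4*h - 7))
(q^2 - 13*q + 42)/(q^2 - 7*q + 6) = (q - 7)/(q - 1)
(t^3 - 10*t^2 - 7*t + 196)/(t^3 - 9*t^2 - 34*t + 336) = (t^2 - 3*t - 28)/(t^2 - 2*t - 48)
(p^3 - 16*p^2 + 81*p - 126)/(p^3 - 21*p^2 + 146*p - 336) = (p - 3)/(p - 8)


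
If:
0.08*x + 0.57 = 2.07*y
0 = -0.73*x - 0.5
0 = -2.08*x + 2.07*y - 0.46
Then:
No Solution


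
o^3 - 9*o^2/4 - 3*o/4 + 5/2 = (o - 2)*(o - 5/4)*(o + 1)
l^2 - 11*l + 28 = (l - 7)*(l - 4)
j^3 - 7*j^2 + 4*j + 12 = (j - 6)*(j - 2)*(j + 1)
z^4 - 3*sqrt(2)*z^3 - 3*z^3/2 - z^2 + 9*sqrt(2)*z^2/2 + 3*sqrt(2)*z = z*(z - 2)*(z + 1/2)*(z - 3*sqrt(2))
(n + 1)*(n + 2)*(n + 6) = n^3 + 9*n^2 + 20*n + 12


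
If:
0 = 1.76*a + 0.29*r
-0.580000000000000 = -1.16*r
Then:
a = -0.08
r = 0.50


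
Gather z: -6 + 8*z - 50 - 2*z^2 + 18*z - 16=-2*z^2 + 26*z - 72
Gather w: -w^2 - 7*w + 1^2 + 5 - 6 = -w^2 - 7*w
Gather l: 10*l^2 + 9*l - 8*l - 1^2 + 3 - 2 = 10*l^2 + l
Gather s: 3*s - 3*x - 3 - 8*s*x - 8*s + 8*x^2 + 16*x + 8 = s*(-8*x - 5) + 8*x^2 + 13*x + 5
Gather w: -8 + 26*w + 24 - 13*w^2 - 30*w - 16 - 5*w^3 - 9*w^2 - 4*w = -5*w^3 - 22*w^2 - 8*w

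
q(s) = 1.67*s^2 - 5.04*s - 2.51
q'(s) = 3.34*s - 5.04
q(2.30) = -5.27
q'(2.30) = 2.64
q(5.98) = 27.07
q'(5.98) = 14.93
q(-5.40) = 73.40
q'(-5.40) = -23.08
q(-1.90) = 13.09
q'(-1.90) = -11.39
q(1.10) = -6.03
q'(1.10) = -1.37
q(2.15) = -5.63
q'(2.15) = 2.14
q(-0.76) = 2.28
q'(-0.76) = -7.58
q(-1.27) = 6.58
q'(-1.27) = -9.28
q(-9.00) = 178.12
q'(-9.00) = -35.10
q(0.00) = -2.51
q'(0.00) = -5.04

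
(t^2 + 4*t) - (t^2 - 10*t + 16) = 14*t - 16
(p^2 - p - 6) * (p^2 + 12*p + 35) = p^4 + 11*p^3 + 17*p^2 - 107*p - 210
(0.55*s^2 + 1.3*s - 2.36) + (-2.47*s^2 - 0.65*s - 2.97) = -1.92*s^2 + 0.65*s - 5.33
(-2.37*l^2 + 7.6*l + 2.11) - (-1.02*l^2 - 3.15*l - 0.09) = -1.35*l^2 + 10.75*l + 2.2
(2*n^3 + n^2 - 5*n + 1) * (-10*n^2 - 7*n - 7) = -20*n^5 - 24*n^4 + 29*n^3 + 18*n^2 + 28*n - 7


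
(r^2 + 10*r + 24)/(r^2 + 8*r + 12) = (r + 4)/(r + 2)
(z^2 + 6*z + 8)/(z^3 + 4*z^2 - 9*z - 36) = (z + 2)/(z^2 - 9)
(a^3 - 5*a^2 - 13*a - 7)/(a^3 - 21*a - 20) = (a^2 - 6*a - 7)/(a^2 - a - 20)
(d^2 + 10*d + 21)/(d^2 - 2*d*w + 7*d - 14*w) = (-d - 3)/(-d + 2*w)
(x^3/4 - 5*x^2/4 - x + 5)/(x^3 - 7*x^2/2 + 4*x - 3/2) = (x^3 - 5*x^2 - 4*x + 20)/(2*(2*x^3 - 7*x^2 + 8*x - 3))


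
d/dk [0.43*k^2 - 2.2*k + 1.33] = 0.86*k - 2.2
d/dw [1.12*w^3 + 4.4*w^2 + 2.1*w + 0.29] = 3.36*w^2 + 8.8*w + 2.1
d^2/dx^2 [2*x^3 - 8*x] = 12*x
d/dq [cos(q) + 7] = -sin(q)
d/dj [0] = 0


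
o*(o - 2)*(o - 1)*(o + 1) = o^4 - 2*o^3 - o^2 + 2*o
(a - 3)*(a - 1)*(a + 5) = a^3 + a^2 - 17*a + 15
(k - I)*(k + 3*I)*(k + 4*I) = k^3 + 6*I*k^2 - 5*k + 12*I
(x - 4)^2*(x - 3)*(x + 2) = x^4 - 9*x^3 + 18*x^2 + 32*x - 96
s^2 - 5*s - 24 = (s - 8)*(s + 3)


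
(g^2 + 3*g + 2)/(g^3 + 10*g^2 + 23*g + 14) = 1/(g + 7)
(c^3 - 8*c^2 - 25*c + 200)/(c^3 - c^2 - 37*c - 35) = (c^2 - 13*c + 40)/(c^2 - 6*c - 7)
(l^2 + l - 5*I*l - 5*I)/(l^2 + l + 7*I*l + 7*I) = (l - 5*I)/(l + 7*I)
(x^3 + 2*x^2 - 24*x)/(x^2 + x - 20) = x*(x + 6)/(x + 5)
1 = 1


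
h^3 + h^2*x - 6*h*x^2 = h*(h - 2*x)*(h + 3*x)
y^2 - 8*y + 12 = (y - 6)*(y - 2)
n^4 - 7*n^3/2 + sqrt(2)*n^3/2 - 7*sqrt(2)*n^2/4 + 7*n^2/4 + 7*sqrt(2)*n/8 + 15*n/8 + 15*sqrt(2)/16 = (n - 5/2)*(n - 3/2)*(n + 1/2)*(n + sqrt(2)/2)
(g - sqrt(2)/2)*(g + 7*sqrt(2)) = g^2 + 13*sqrt(2)*g/2 - 7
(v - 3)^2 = v^2 - 6*v + 9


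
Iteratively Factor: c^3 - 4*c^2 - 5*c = (c - 5)*(c^2 + c) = c*(c - 5)*(c + 1)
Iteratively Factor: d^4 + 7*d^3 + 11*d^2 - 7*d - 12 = (d + 1)*(d^3 + 6*d^2 + 5*d - 12) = (d + 1)*(d + 4)*(d^2 + 2*d - 3) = (d - 1)*(d + 1)*(d + 4)*(d + 3)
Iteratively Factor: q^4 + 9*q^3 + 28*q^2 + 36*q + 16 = (q + 2)*(q^3 + 7*q^2 + 14*q + 8) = (q + 2)^2*(q^2 + 5*q + 4) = (q + 1)*(q + 2)^2*(q + 4)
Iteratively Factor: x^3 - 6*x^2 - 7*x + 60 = (x - 4)*(x^2 - 2*x - 15) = (x - 5)*(x - 4)*(x + 3)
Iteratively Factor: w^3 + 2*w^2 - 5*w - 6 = (w - 2)*(w^2 + 4*w + 3) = (w - 2)*(w + 3)*(w + 1)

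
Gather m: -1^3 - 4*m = -4*m - 1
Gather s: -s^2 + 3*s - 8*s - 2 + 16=-s^2 - 5*s + 14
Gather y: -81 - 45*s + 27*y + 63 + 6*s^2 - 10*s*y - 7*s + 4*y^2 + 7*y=6*s^2 - 52*s + 4*y^2 + y*(34 - 10*s) - 18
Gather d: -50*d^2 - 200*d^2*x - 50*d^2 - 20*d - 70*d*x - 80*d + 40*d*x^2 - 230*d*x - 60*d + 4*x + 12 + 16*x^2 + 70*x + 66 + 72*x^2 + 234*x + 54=d^2*(-200*x - 100) + d*(40*x^2 - 300*x - 160) + 88*x^2 + 308*x + 132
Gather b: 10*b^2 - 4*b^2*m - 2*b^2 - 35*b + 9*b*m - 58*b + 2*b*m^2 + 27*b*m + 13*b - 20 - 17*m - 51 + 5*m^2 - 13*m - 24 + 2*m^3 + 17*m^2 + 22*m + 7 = b^2*(8 - 4*m) + b*(2*m^2 + 36*m - 80) + 2*m^3 + 22*m^2 - 8*m - 88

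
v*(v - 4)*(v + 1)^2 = v^4 - 2*v^3 - 7*v^2 - 4*v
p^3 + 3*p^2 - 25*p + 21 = (p - 3)*(p - 1)*(p + 7)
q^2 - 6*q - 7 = (q - 7)*(q + 1)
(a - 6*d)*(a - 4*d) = a^2 - 10*a*d + 24*d^2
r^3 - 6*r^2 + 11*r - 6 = (r - 3)*(r - 2)*(r - 1)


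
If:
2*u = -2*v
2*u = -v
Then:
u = 0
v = 0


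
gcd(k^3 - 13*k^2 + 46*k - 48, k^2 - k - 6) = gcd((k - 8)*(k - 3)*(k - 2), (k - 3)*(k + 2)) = k - 3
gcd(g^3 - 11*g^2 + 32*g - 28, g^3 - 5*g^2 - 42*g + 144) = 1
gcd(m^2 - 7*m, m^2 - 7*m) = m^2 - 7*m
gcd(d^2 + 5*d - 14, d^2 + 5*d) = 1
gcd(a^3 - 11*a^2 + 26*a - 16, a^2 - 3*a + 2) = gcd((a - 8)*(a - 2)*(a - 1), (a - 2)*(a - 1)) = a^2 - 3*a + 2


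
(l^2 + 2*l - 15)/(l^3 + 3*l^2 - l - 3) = (l^2 + 2*l - 15)/(l^3 + 3*l^2 - l - 3)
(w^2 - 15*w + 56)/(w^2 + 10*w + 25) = (w^2 - 15*w + 56)/(w^2 + 10*w + 25)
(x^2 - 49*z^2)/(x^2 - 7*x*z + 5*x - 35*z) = (x + 7*z)/(x + 5)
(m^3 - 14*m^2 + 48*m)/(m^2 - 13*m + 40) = m*(m - 6)/(m - 5)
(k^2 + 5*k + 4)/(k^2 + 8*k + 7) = (k + 4)/(k + 7)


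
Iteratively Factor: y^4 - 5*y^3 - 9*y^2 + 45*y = (y - 5)*(y^3 - 9*y) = y*(y - 5)*(y^2 - 9) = y*(y - 5)*(y + 3)*(y - 3)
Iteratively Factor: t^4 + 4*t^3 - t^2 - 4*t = (t + 4)*(t^3 - t) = (t + 1)*(t + 4)*(t^2 - t) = (t - 1)*(t + 1)*(t + 4)*(t)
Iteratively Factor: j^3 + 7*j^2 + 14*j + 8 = (j + 1)*(j^2 + 6*j + 8) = (j + 1)*(j + 4)*(j + 2)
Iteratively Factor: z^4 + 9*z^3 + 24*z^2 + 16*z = (z)*(z^3 + 9*z^2 + 24*z + 16) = z*(z + 4)*(z^2 + 5*z + 4) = z*(z + 1)*(z + 4)*(z + 4)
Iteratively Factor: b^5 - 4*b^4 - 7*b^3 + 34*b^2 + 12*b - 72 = (b - 3)*(b^4 - b^3 - 10*b^2 + 4*b + 24) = (b - 3)*(b - 2)*(b^3 + b^2 - 8*b - 12) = (b - 3)*(b - 2)*(b + 2)*(b^2 - b - 6) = (b - 3)^2*(b - 2)*(b + 2)*(b + 2)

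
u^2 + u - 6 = (u - 2)*(u + 3)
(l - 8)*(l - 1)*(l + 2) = l^3 - 7*l^2 - 10*l + 16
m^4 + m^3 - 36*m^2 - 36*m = m*(m - 6)*(m + 1)*(m + 6)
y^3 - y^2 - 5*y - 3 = (y - 3)*(y + 1)^2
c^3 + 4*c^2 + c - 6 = (c - 1)*(c + 2)*(c + 3)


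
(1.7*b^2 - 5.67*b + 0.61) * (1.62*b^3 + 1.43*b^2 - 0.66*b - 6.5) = 2.754*b^5 - 6.7544*b^4 - 8.2419*b^3 - 6.4355*b^2 + 36.4524*b - 3.965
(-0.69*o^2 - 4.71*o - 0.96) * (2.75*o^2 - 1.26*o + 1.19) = -1.8975*o^4 - 12.0831*o^3 + 2.4735*o^2 - 4.3953*o - 1.1424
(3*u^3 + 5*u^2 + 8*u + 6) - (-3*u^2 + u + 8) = 3*u^3 + 8*u^2 + 7*u - 2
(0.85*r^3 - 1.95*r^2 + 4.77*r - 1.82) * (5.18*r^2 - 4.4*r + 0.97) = 4.403*r^5 - 13.841*r^4 + 34.1131*r^3 - 32.3071*r^2 + 12.6349*r - 1.7654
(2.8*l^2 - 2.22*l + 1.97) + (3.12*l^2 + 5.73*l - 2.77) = 5.92*l^2 + 3.51*l - 0.8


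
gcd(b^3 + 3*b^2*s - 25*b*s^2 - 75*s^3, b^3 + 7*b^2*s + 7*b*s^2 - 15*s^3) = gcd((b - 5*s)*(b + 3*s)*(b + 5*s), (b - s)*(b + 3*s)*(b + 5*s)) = b^2 + 8*b*s + 15*s^2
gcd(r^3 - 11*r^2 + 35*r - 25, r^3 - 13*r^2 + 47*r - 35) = r^2 - 6*r + 5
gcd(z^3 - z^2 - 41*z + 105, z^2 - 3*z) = z - 3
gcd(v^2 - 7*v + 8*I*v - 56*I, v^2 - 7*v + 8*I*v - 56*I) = v^2 + v*(-7 + 8*I) - 56*I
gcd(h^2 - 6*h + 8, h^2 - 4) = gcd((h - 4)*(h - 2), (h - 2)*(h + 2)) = h - 2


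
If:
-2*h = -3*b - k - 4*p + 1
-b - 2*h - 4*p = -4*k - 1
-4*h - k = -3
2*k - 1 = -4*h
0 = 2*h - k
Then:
No Solution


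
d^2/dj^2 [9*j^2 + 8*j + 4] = 18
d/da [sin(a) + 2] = cos(a)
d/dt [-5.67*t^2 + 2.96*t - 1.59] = 2.96 - 11.34*t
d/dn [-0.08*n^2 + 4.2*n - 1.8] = 4.2 - 0.16*n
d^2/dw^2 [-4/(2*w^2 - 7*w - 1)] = 8*(-4*w^2 + 14*w + (4*w - 7)^2 + 2)/(-2*w^2 + 7*w + 1)^3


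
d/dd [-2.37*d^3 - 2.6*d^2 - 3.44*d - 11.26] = -7.11*d^2 - 5.2*d - 3.44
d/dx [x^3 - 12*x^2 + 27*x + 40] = 3*x^2 - 24*x + 27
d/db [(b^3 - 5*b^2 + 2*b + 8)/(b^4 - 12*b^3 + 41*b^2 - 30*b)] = (-b^6 + 10*b^5 - 25*b^4 - 44*b^3 + 356*b^2 - 656*b + 240)/(b^2*(b^6 - 24*b^5 + 226*b^4 - 1044*b^3 + 2401*b^2 - 2460*b + 900))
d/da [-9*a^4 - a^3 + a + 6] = -36*a^3 - 3*a^2 + 1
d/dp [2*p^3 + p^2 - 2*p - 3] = 6*p^2 + 2*p - 2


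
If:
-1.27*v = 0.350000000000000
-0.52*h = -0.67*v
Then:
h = -0.36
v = -0.28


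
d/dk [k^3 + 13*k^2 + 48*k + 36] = 3*k^2 + 26*k + 48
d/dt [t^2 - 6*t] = 2*t - 6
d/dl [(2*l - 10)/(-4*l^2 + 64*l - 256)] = (l - 2)/(2*(l^3 - 24*l^2 + 192*l - 512))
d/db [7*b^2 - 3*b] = 14*b - 3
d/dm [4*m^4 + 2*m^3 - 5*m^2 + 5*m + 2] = 16*m^3 + 6*m^2 - 10*m + 5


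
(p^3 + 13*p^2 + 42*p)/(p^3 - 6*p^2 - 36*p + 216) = p*(p + 7)/(p^2 - 12*p + 36)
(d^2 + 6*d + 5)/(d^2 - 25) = (d + 1)/(d - 5)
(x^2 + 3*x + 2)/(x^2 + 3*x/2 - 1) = 2*(x + 1)/(2*x - 1)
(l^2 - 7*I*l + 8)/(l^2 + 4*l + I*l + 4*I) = (l - 8*I)/(l + 4)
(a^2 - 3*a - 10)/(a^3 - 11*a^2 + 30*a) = (a + 2)/(a*(a - 6))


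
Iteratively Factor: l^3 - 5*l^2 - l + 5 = (l - 1)*(l^2 - 4*l - 5) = (l - 1)*(l + 1)*(l - 5)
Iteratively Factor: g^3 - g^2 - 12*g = (g + 3)*(g^2 - 4*g) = (g - 4)*(g + 3)*(g)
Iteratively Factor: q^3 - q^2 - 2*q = (q)*(q^2 - q - 2) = q*(q + 1)*(q - 2)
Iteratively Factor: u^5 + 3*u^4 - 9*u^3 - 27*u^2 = (u)*(u^4 + 3*u^3 - 9*u^2 - 27*u) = u*(u - 3)*(u^3 + 6*u^2 + 9*u) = u^2*(u - 3)*(u^2 + 6*u + 9) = u^2*(u - 3)*(u + 3)*(u + 3)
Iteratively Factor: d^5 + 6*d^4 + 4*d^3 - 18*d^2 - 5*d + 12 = (d + 3)*(d^4 + 3*d^3 - 5*d^2 - 3*d + 4) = (d - 1)*(d + 3)*(d^3 + 4*d^2 - d - 4) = (d - 1)*(d + 3)*(d + 4)*(d^2 - 1) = (d - 1)^2*(d + 3)*(d + 4)*(d + 1)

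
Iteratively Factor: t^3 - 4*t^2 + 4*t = (t)*(t^2 - 4*t + 4) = t*(t - 2)*(t - 2)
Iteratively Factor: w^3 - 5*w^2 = (w)*(w^2 - 5*w) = w*(w - 5)*(w)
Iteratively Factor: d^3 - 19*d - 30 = (d - 5)*(d^2 + 5*d + 6) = (d - 5)*(d + 3)*(d + 2)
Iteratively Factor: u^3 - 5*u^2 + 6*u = (u)*(u^2 - 5*u + 6) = u*(u - 3)*(u - 2)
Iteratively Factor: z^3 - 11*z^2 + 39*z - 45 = (z - 3)*(z^2 - 8*z + 15) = (z - 5)*(z - 3)*(z - 3)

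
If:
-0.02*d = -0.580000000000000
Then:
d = 29.00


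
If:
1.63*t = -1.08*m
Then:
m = -1.50925925925926*t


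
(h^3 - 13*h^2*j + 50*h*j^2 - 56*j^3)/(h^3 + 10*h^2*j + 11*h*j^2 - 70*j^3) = (h^2 - 11*h*j + 28*j^2)/(h^2 + 12*h*j + 35*j^2)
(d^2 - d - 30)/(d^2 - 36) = (d + 5)/(d + 6)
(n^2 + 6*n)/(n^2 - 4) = n*(n + 6)/(n^2 - 4)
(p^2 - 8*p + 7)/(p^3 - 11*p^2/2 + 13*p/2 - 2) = 2*(p - 7)/(2*p^2 - 9*p + 4)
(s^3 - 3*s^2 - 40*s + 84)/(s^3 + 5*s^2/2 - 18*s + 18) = 2*(s - 7)/(2*s - 3)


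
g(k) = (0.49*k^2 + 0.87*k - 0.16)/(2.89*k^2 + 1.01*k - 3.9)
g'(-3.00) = -0.03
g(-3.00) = 0.09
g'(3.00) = -0.05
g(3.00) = 0.27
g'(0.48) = -0.67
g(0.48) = -0.13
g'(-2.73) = -0.05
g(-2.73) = 0.08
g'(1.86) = -0.25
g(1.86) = 0.40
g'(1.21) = -4.02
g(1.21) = 1.04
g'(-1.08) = -0.94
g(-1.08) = 0.33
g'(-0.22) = -0.17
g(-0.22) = 0.08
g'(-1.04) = -0.72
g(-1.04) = 0.29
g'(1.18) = -5.46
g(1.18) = 1.18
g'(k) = (-5.78*k - 1.01)*(0.49*k^2 + 0.87*k - 0.16)/(2.89*k^2 + 1.01*k - 3.9)^2 + (0.98*k + 0.87)/(2.89*k^2 + 1.01*k - 3.9) = (-2.0194*k^2 - 2.8972*k - 3.2314)/(8.3521*k^4 + 5.8378*k^3 - 21.5219*k^2 - 7.878*k + 15.21)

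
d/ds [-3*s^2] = -6*s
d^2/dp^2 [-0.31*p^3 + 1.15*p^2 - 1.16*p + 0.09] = 2.3 - 1.86*p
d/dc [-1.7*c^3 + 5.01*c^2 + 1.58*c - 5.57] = -5.1*c^2 + 10.02*c + 1.58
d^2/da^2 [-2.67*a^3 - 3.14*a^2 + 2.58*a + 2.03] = -16.02*a - 6.28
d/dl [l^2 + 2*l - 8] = 2*l + 2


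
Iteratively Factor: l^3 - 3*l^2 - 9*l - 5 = (l + 1)*(l^2 - 4*l - 5) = (l - 5)*(l + 1)*(l + 1)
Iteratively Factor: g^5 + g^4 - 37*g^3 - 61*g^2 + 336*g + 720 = (g + 4)*(g^4 - 3*g^3 - 25*g^2 + 39*g + 180) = (g - 4)*(g + 4)*(g^3 + g^2 - 21*g - 45) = (g - 4)*(g + 3)*(g + 4)*(g^2 - 2*g - 15) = (g - 5)*(g - 4)*(g + 3)*(g + 4)*(g + 3)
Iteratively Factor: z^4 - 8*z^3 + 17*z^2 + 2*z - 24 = (z - 2)*(z^3 - 6*z^2 + 5*z + 12) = (z - 2)*(z + 1)*(z^2 - 7*z + 12) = (z - 3)*(z - 2)*(z + 1)*(z - 4)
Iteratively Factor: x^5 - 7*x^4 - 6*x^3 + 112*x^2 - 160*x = (x)*(x^4 - 7*x^3 - 6*x^2 + 112*x - 160) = x*(x + 4)*(x^3 - 11*x^2 + 38*x - 40) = x*(x - 4)*(x + 4)*(x^2 - 7*x + 10) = x*(x - 4)*(x - 2)*(x + 4)*(x - 5)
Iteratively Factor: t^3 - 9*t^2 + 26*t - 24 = (t - 4)*(t^2 - 5*t + 6) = (t - 4)*(t - 2)*(t - 3)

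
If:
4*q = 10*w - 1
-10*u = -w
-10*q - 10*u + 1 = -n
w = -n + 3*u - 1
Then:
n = -569/534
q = -17/1068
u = 5/534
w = 25/267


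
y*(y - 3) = y^2 - 3*y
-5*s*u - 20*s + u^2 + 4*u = (-5*s + u)*(u + 4)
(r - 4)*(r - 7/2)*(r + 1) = r^3 - 13*r^2/2 + 13*r/2 + 14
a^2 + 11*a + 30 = (a + 5)*(a + 6)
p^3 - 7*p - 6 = (p - 3)*(p + 1)*(p + 2)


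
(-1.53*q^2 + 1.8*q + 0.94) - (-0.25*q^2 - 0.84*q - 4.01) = -1.28*q^2 + 2.64*q + 4.95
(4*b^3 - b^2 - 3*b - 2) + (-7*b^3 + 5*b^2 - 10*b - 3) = -3*b^3 + 4*b^2 - 13*b - 5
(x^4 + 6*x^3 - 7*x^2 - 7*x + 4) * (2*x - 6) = 2*x^5 + 6*x^4 - 50*x^3 + 28*x^2 + 50*x - 24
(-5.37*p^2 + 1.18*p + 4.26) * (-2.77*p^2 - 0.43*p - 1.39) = 14.8749*p^4 - 0.9595*p^3 - 4.8433*p^2 - 3.472*p - 5.9214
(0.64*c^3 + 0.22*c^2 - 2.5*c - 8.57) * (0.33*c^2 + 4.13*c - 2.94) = 0.2112*c^5 + 2.7158*c^4 - 1.798*c^3 - 13.7999*c^2 - 28.0441*c + 25.1958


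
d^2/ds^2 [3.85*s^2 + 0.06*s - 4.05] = 7.70000000000000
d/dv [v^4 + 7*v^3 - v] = 4*v^3 + 21*v^2 - 1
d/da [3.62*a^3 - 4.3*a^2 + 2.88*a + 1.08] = 10.86*a^2 - 8.6*a + 2.88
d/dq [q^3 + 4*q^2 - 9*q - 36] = 3*q^2 + 8*q - 9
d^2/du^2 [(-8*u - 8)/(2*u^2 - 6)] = 8*(-4*u^2*(u + 1) + (3*u + 1)*(u^2 - 3))/(u^2 - 3)^3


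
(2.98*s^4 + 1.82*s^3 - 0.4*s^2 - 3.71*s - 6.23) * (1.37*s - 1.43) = 4.0826*s^5 - 1.768*s^4 - 3.1506*s^3 - 4.5107*s^2 - 3.2298*s + 8.9089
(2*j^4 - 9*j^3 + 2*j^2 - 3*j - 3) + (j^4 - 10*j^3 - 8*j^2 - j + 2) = 3*j^4 - 19*j^3 - 6*j^2 - 4*j - 1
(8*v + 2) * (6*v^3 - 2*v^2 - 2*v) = 48*v^4 - 4*v^3 - 20*v^2 - 4*v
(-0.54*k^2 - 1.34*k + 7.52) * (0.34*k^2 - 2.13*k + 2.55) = -0.1836*k^4 + 0.6946*k^3 + 4.034*k^2 - 19.4346*k + 19.176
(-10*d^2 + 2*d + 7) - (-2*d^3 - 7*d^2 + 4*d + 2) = 2*d^3 - 3*d^2 - 2*d + 5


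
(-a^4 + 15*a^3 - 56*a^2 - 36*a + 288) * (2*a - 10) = -2*a^5 + 40*a^4 - 262*a^3 + 488*a^2 + 936*a - 2880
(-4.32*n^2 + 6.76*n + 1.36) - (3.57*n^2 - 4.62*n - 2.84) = -7.89*n^2 + 11.38*n + 4.2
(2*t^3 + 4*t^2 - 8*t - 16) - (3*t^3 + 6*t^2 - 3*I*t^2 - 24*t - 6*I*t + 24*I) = -t^3 - 2*t^2 + 3*I*t^2 + 16*t + 6*I*t - 16 - 24*I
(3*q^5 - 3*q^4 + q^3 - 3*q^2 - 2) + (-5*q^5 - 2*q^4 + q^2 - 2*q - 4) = -2*q^5 - 5*q^4 + q^3 - 2*q^2 - 2*q - 6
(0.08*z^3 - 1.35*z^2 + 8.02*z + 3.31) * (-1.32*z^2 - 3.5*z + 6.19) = -0.1056*z^5 + 1.502*z^4 - 5.3662*z^3 - 40.7957*z^2 + 38.0588*z + 20.4889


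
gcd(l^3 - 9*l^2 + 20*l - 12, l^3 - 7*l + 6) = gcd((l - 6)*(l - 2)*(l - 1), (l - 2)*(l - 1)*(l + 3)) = l^2 - 3*l + 2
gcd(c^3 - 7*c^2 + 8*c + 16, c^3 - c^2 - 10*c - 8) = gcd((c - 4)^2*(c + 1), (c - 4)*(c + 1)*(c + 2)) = c^2 - 3*c - 4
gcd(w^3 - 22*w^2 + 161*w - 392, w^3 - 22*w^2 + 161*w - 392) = w^3 - 22*w^2 + 161*w - 392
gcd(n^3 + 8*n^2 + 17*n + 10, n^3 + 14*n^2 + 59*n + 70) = n^2 + 7*n + 10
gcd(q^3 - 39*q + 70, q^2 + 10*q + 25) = 1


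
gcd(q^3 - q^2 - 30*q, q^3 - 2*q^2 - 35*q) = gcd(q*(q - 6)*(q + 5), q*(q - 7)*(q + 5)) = q^2 + 5*q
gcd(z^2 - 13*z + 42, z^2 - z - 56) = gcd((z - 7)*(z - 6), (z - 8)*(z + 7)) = 1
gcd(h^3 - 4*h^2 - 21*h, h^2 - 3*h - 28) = h - 7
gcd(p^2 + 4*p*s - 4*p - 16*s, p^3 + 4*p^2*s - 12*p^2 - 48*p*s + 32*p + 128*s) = p^2 + 4*p*s - 4*p - 16*s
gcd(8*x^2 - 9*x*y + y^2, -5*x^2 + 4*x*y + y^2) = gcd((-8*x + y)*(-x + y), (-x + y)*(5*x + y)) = x - y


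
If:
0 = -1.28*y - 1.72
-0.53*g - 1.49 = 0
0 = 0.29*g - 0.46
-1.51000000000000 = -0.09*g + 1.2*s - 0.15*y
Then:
No Solution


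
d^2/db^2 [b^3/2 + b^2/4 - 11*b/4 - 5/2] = 3*b + 1/2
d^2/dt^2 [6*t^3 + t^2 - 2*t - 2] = 36*t + 2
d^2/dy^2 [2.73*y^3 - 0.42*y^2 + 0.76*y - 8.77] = 16.38*y - 0.84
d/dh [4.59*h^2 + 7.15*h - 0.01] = 9.18*h + 7.15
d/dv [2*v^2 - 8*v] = 4*v - 8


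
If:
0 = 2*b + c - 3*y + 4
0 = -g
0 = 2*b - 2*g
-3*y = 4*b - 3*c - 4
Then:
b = 0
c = 0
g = 0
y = 4/3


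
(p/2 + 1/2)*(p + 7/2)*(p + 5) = p^3/2 + 19*p^2/4 + 13*p + 35/4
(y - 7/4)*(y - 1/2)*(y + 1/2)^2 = y^4 - 5*y^3/4 - 9*y^2/8 + 5*y/16 + 7/32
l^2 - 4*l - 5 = (l - 5)*(l + 1)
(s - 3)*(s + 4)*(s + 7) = s^3 + 8*s^2 - 5*s - 84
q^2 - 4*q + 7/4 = (q - 7/2)*(q - 1/2)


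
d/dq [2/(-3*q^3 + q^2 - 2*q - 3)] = 2*(9*q^2 - 2*q + 2)/(3*q^3 - q^2 + 2*q + 3)^2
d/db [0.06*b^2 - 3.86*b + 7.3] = 0.12*b - 3.86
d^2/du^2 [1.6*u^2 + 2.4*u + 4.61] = 3.20000000000000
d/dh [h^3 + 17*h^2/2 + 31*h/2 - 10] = 3*h^2 + 17*h + 31/2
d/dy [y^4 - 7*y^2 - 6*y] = 4*y^3 - 14*y - 6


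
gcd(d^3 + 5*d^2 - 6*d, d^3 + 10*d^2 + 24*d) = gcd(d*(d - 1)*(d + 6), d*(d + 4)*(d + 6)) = d^2 + 6*d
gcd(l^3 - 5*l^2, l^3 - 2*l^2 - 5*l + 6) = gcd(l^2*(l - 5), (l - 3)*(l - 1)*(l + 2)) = 1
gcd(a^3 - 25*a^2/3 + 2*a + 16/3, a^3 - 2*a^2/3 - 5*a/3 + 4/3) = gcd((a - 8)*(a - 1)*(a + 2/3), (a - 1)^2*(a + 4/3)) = a - 1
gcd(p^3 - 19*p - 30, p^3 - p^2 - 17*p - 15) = p^2 - 2*p - 15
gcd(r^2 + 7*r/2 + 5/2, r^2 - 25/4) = r + 5/2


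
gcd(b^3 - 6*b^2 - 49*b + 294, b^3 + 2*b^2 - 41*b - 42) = b^2 + b - 42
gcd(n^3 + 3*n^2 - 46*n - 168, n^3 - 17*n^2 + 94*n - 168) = n - 7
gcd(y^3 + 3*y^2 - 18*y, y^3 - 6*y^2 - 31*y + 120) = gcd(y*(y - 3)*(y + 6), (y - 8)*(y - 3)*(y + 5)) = y - 3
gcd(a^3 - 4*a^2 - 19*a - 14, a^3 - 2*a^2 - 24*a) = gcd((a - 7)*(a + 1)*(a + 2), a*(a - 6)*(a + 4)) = 1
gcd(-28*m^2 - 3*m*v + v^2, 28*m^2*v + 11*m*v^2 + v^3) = 4*m + v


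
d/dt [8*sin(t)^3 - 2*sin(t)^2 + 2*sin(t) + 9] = 2*(12*sin(t)^2 - 2*sin(t) + 1)*cos(t)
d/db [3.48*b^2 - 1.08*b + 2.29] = 6.96*b - 1.08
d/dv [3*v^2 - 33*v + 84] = 6*v - 33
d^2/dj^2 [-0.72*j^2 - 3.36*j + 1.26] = -1.44000000000000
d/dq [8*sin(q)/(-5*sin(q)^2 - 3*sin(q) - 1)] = 8*(cos(q) - 5*cos(3*q))/(6*sin(q) - 5*cos(2*q) + 7)^2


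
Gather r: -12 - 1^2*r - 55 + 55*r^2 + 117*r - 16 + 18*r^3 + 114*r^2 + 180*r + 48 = 18*r^3 + 169*r^2 + 296*r - 35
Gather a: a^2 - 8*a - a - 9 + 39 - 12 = a^2 - 9*a + 18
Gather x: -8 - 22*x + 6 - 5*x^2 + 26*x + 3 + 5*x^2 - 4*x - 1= 0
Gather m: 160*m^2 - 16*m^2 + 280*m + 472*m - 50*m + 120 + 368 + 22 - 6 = 144*m^2 + 702*m + 504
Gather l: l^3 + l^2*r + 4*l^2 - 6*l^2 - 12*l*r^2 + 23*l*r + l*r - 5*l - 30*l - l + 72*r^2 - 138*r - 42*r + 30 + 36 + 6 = l^3 + l^2*(r - 2) + l*(-12*r^2 + 24*r - 36) + 72*r^2 - 180*r + 72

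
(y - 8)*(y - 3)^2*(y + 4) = y^4 - 10*y^3 + y^2 + 156*y - 288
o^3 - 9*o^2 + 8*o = o*(o - 8)*(o - 1)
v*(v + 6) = v^2 + 6*v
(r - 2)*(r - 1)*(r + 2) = r^3 - r^2 - 4*r + 4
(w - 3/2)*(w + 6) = w^2 + 9*w/2 - 9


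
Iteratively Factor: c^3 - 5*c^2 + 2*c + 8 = (c - 2)*(c^2 - 3*c - 4) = (c - 2)*(c + 1)*(c - 4)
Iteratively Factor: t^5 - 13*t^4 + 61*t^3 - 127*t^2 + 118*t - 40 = (t - 5)*(t^4 - 8*t^3 + 21*t^2 - 22*t + 8) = (t - 5)*(t - 2)*(t^3 - 6*t^2 + 9*t - 4) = (t - 5)*(t - 2)*(t - 1)*(t^2 - 5*t + 4) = (t - 5)*(t - 4)*(t - 2)*(t - 1)*(t - 1)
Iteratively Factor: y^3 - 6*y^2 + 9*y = (y - 3)*(y^2 - 3*y) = y*(y - 3)*(y - 3)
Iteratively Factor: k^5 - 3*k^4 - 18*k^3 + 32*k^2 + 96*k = (k - 4)*(k^4 + k^3 - 14*k^2 - 24*k) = (k - 4)^2*(k^3 + 5*k^2 + 6*k) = (k - 4)^2*(k + 3)*(k^2 + 2*k) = (k - 4)^2*(k + 2)*(k + 3)*(k)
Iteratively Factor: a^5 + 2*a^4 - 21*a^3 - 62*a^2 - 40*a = (a + 2)*(a^4 - 21*a^2 - 20*a) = (a - 5)*(a + 2)*(a^3 + 5*a^2 + 4*a) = (a - 5)*(a + 1)*(a + 2)*(a^2 + 4*a) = a*(a - 5)*(a + 1)*(a + 2)*(a + 4)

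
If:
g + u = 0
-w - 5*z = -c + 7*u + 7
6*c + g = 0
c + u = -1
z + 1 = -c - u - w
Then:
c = -1/7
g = 6/7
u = -6/7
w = 2/7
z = -2/7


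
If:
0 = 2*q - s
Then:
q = s/2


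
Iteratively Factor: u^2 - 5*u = (u - 5)*(u)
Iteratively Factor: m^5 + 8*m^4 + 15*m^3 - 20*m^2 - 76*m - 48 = (m + 1)*(m^4 + 7*m^3 + 8*m^2 - 28*m - 48) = (m + 1)*(m + 4)*(m^3 + 3*m^2 - 4*m - 12) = (m - 2)*(m + 1)*(m + 4)*(m^2 + 5*m + 6) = (m - 2)*(m + 1)*(m + 3)*(m + 4)*(m + 2)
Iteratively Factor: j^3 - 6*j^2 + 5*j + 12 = (j - 4)*(j^2 - 2*j - 3) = (j - 4)*(j - 3)*(j + 1)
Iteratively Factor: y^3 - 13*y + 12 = (y + 4)*(y^2 - 4*y + 3) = (y - 3)*(y + 4)*(y - 1)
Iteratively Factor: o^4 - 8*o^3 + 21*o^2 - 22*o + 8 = (o - 1)*(o^3 - 7*o^2 + 14*o - 8) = (o - 4)*(o - 1)*(o^2 - 3*o + 2) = (o - 4)*(o - 1)^2*(o - 2)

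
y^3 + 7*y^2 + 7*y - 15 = (y - 1)*(y + 3)*(y + 5)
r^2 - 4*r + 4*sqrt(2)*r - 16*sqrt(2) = (r - 4)*(r + 4*sqrt(2))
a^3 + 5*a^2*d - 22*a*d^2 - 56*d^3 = (a - 4*d)*(a + 2*d)*(a + 7*d)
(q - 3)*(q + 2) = q^2 - q - 6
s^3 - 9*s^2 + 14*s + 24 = (s - 6)*(s - 4)*(s + 1)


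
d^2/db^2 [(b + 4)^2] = 2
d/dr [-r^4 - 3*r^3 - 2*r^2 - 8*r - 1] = -4*r^3 - 9*r^2 - 4*r - 8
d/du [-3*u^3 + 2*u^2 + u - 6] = -9*u^2 + 4*u + 1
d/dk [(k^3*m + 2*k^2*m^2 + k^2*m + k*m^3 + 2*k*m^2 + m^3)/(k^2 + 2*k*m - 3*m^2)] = m*(k^4 + 4*k^3*m - 6*k^2*m^2 - 12*k*m^3 - 8*k*m^2 - 3*m^4 - 8*m^3)/(k^4 + 4*k^3*m - 2*k^2*m^2 - 12*k*m^3 + 9*m^4)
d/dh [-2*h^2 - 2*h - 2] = -4*h - 2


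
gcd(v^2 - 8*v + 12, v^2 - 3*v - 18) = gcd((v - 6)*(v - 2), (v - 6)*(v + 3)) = v - 6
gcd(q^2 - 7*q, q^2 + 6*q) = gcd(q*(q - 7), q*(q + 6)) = q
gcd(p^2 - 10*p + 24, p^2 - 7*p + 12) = p - 4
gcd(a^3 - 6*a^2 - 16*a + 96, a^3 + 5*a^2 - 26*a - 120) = a + 4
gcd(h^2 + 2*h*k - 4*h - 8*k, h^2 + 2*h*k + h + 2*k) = h + 2*k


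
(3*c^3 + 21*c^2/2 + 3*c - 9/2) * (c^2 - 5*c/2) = 3*c^5 + 3*c^4 - 93*c^3/4 - 12*c^2 + 45*c/4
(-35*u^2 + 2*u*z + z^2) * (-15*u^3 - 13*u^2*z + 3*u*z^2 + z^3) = 525*u^5 + 425*u^4*z - 146*u^3*z^2 - 42*u^2*z^3 + 5*u*z^4 + z^5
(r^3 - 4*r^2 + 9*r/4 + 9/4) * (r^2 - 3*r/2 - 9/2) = r^5 - 11*r^4/2 + 15*r^3/4 + 135*r^2/8 - 27*r/2 - 81/8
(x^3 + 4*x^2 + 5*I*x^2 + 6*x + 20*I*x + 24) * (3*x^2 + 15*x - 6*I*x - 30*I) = 3*x^5 + 27*x^4 + 9*I*x^4 + 108*x^3 + 81*I*x^3 + 432*x^2 + 144*I*x^2 + 960*x - 324*I*x - 720*I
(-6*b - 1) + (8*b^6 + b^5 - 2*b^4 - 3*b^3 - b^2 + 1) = 8*b^6 + b^5 - 2*b^4 - 3*b^3 - b^2 - 6*b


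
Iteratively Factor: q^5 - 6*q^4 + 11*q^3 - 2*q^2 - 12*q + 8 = (q - 2)*(q^4 - 4*q^3 + 3*q^2 + 4*q - 4) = (q - 2)*(q + 1)*(q^3 - 5*q^2 + 8*q - 4) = (q - 2)^2*(q + 1)*(q^2 - 3*q + 2) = (q - 2)^3*(q + 1)*(q - 1)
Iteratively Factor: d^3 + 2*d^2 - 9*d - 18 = (d + 3)*(d^2 - d - 6) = (d - 3)*(d + 3)*(d + 2)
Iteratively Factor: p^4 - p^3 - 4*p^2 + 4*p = (p)*(p^3 - p^2 - 4*p + 4) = p*(p - 1)*(p^2 - 4) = p*(p - 1)*(p + 2)*(p - 2)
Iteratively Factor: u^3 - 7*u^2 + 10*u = (u)*(u^2 - 7*u + 10) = u*(u - 5)*(u - 2)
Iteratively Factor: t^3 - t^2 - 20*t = (t)*(t^2 - t - 20) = t*(t - 5)*(t + 4)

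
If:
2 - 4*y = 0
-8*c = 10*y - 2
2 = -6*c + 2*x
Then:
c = -3/8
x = -1/8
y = 1/2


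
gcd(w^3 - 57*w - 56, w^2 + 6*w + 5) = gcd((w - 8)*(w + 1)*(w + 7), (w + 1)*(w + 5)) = w + 1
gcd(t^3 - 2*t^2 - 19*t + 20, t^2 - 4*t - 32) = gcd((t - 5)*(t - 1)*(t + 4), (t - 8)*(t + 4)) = t + 4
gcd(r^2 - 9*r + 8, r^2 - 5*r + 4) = r - 1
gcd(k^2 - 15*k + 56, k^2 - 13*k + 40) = k - 8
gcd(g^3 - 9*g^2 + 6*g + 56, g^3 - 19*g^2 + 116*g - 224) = g^2 - 11*g + 28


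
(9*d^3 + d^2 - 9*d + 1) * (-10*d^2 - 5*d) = -90*d^5 - 55*d^4 + 85*d^3 + 35*d^2 - 5*d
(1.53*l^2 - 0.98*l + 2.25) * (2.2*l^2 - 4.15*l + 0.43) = 3.366*l^4 - 8.5055*l^3 + 9.6749*l^2 - 9.7589*l + 0.9675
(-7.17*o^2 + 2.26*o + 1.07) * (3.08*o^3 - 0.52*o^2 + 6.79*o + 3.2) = -22.0836*o^5 + 10.6892*o^4 - 46.5639*o^3 - 8.155*o^2 + 14.4973*o + 3.424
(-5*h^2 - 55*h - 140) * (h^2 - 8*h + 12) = -5*h^4 - 15*h^3 + 240*h^2 + 460*h - 1680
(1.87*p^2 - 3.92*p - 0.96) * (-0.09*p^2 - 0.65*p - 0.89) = -0.1683*p^4 - 0.8627*p^3 + 0.9701*p^2 + 4.1128*p + 0.8544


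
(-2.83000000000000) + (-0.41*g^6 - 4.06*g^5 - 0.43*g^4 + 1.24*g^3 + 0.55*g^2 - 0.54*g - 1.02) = -0.41*g^6 - 4.06*g^5 - 0.43*g^4 + 1.24*g^3 + 0.55*g^2 - 0.54*g - 3.85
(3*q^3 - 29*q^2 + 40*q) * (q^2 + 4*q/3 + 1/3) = 3*q^5 - 25*q^4 + 7*q^3/3 + 131*q^2/3 + 40*q/3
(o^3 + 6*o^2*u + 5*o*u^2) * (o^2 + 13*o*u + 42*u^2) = o^5 + 19*o^4*u + 125*o^3*u^2 + 317*o^2*u^3 + 210*o*u^4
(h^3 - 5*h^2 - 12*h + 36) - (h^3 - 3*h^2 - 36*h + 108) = -2*h^2 + 24*h - 72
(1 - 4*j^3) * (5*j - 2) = -20*j^4 + 8*j^3 + 5*j - 2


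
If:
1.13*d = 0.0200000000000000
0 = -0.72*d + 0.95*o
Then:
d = 0.02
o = 0.01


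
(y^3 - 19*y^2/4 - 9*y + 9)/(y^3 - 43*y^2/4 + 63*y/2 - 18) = (y + 2)/(y - 4)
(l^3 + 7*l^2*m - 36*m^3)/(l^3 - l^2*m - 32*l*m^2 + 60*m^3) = (l + 3*m)/(l - 5*m)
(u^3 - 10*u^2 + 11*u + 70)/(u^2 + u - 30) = (u^2 - 5*u - 14)/(u + 6)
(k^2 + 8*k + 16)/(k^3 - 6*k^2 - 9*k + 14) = (k^2 + 8*k + 16)/(k^3 - 6*k^2 - 9*k + 14)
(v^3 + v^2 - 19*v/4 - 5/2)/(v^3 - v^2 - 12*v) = (-v^3 - v^2 + 19*v/4 + 5/2)/(v*(-v^2 + v + 12))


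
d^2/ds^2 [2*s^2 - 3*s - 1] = 4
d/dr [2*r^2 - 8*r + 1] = 4*r - 8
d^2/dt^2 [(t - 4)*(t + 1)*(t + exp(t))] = t^2*exp(t) + t*exp(t) + 6*t - 8*exp(t) - 6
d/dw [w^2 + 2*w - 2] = 2*w + 2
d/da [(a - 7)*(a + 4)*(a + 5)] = 3*a^2 + 4*a - 43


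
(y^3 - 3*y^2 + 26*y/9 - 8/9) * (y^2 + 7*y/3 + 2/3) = y^5 - 2*y^4/3 - 31*y^3/9 + 104*y^2/27 - 4*y/27 - 16/27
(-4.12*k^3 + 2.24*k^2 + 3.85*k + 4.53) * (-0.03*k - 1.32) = 0.1236*k^4 + 5.3712*k^3 - 3.0723*k^2 - 5.2179*k - 5.9796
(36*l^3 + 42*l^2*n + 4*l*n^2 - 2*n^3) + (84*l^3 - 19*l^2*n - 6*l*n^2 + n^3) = 120*l^3 + 23*l^2*n - 2*l*n^2 - n^3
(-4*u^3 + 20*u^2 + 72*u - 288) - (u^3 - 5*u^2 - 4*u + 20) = -5*u^3 + 25*u^2 + 76*u - 308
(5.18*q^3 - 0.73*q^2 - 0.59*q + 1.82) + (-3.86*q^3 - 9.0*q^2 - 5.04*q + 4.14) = 1.32*q^3 - 9.73*q^2 - 5.63*q + 5.96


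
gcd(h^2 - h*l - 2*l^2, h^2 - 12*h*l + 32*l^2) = 1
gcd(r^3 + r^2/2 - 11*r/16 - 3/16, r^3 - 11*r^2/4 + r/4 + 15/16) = r - 3/4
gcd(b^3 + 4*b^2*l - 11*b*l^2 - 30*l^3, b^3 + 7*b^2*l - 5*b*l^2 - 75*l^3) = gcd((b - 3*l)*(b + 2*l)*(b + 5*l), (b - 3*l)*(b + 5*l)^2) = b^2 + 2*b*l - 15*l^2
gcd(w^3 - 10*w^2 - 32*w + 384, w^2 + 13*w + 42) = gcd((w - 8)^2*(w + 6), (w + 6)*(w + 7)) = w + 6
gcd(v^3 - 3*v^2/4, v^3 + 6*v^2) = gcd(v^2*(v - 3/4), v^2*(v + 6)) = v^2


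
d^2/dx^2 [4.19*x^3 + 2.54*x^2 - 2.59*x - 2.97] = 25.14*x + 5.08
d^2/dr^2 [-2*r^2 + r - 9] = -4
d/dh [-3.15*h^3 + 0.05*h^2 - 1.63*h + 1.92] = -9.45*h^2 + 0.1*h - 1.63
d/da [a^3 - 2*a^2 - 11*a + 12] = 3*a^2 - 4*a - 11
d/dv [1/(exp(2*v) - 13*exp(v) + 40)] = (13 - 2*exp(v))*exp(v)/(exp(2*v) - 13*exp(v) + 40)^2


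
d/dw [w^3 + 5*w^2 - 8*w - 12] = 3*w^2 + 10*w - 8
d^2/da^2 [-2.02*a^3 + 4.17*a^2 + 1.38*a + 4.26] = 8.34 - 12.12*a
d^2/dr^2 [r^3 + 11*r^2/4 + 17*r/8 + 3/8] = 6*r + 11/2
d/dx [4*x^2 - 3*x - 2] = 8*x - 3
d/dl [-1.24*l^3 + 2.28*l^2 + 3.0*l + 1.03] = -3.72*l^2 + 4.56*l + 3.0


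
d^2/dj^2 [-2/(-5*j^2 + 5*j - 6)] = 20*(-5*j^2 + 5*j + 5*(2*j - 1)^2 - 6)/(5*j^2 - 5*j + 6)^3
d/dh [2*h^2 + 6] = 4*h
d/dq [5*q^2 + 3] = 10*q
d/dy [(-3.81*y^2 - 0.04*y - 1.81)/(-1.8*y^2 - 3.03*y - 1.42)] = (11.4723*y^2 + 4.3044*y - 5.4275)/(3.24*y^4 + 10.908*y^3 + 14.2929*y^2 + 8.6052*y + 2.0164)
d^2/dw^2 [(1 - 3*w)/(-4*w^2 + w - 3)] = 2*((7 - 36*w)*(4*w^2 - w + 3) + (3*w - 1)*(8*w - 1)^2)/(4*w^2 - w + 3)^3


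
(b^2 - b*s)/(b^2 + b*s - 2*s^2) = b/(b + 2*s)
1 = 1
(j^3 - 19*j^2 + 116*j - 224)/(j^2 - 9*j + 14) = (j^2 - 12*j + 32)/(j - 2)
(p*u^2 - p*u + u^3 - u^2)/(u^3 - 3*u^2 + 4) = u*(p*u - p + u^2 - u)/(u^3 - 3*u^2 + 4)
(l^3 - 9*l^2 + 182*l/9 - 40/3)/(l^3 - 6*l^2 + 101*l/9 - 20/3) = (l - 6)/(l - 3)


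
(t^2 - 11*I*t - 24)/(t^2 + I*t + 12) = (t - 8*I)/(t + 4*I)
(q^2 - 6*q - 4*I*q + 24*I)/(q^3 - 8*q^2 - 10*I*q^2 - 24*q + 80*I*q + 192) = (q - 6)/(q^2 + q*(-8 - 6*I) + 48*I)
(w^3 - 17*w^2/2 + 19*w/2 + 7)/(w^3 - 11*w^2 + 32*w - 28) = (w + 1/2)/(w - 2)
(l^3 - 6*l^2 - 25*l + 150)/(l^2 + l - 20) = (l^2 - 11*l + 30)/(l - 4)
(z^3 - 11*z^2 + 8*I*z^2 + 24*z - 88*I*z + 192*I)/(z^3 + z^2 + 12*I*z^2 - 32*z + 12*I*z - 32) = (z^2 - 11*z + 24)/(z^2 + z*(1 + 4*I) + 4*I)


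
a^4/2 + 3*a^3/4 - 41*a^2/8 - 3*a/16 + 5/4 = (a/2 + 1/4)*(a - 5/2)*(a - 1/2)*(a + 4)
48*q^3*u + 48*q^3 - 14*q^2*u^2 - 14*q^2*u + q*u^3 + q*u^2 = (-8*q + u)*(-6*q + u)*(q*u + q)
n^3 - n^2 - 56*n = n*(n - 8)*(n + 7)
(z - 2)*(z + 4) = z^2 + 2*z - 8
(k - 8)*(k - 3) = k^2 - 11*k + 24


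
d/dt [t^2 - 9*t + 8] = 2*t - 9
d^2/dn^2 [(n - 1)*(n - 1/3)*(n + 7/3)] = 6*n + 2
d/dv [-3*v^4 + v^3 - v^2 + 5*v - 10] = -12*v^3 + 3*v^2 - 2*v + 5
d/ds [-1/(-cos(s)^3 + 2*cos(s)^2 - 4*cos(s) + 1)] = (3*cos(s)^2 - 4*cos(s) + 4)*sin(s)/(cos(s)^3 - 2*cos(s)^2 + 4*cos(s) - 1)^2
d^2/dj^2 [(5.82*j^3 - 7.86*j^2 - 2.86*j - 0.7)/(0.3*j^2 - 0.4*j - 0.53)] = (-8.88178419700125e-16*j^5 + 1.77635683940025e-15*j^4 + 1.31196*j^3 - 0.473400000000003*j^2 + 7.584588*j - 3.649708)/(0.027*j^6 - 0.108*j^5 + 0.000900000000000012*j^4 + 0.3176*j^3 - 0.00159000000000004*j^2 - 0.33708*j - 0.148877)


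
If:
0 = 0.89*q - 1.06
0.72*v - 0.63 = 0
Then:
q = 1.19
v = 0.88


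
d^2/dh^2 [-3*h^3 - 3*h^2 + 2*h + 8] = -18*h - 6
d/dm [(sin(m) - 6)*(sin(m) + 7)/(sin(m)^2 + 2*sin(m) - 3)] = (sin(m)^2 + 78*sin(m) + 81)*cos(m)/((sin(m) - 1)^2*(sin(m) + 3)^2)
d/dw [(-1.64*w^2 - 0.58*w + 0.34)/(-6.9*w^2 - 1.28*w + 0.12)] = (-1.9028*w^2 + 4.2984*w + 0.3656)/(47.61*w^4 + 17.664*w^3 - 0.0175999999999998*w^2 - 0.3072*w + 0.0144)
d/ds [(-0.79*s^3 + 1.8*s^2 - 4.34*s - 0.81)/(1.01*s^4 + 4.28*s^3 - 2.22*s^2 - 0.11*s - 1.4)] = (0.7979*s^6 - 3.636*s^5 + 7.2*s^4 + 40.5966*s^3 + 3.8856*s^2 - 8.6364*s + 5.9869)/(1.0201*s^8 + 8.6456*s^7 + 13.834*s^6 - 19.2254*s^5 + 1.1588*s^4 - 11.4956*s^3 + 6.2281*s^2 + 0.308*s + 1.96)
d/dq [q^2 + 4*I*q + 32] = 2*q + 4*I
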